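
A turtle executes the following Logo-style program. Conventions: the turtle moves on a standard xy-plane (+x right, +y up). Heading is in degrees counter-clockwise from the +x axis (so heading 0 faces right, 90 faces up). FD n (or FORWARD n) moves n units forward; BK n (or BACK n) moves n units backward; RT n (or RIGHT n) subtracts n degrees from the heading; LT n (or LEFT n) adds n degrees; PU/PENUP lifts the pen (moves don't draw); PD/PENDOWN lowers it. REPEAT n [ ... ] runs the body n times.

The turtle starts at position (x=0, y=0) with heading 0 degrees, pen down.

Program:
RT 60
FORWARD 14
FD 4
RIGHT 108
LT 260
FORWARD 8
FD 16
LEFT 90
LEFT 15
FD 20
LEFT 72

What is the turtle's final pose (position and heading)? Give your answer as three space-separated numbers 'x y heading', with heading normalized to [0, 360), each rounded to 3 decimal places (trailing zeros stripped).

Answer: -10.964 2.549 269

Derivation:
Executing turtle program step by step:
Start: pos=(0,0), heading=0, pen down
RT 60: heading 0 -> 300
FD 14: (0,0) -> (7,-12.124) [heading=300, draw]
FD 4: (7,-12.124) -> (9,-15.588) [heading=300, draw]
RT 108: heading 300 -> 192
LT 260: heading 192 -> 92
FD 8: (9,-15.588) -> (8.721,-7.593) [heading=92, draw]
FD 16: (8.721,-7.593) -> (8.162,8.397) [heading=92, draw]
LT 90: heading 92 -> 182
LT 15: heading 182 -> 197
FD 20: (8.162,8.397) -> (-10.964,2.549) [heading=197, draw]
LT 72: heading 197 -> 269
Final: pos=(-10.964,2.549), heading=269, 5 segment(s) drawn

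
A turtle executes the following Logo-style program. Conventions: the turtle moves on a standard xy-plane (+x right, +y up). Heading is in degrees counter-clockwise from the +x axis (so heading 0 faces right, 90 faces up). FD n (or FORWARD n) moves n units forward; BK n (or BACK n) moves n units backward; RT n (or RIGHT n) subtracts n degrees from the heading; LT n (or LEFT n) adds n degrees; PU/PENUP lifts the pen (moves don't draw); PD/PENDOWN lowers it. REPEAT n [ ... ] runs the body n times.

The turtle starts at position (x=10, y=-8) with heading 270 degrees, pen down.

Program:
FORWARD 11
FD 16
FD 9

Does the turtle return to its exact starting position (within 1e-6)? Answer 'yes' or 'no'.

Executing turtle program step by step:
Start: pos=(10,-8), heading=270, pen down
FD 11: (10,-8) -> (10,-19) [heading=270, draw]
FD 16: (10,-19) -> (10,-35) [heading=270, draw]
FD 9: (10,-35) -> (10,-44) [heading=270, draw]
Final: pos=(10,-44), heading=270, 3 segment(s) drawn

Start position: (10, -8)
Final position: (10, -44)
Distance = 36; >= 1e-6 -> NOT closed

Answer: no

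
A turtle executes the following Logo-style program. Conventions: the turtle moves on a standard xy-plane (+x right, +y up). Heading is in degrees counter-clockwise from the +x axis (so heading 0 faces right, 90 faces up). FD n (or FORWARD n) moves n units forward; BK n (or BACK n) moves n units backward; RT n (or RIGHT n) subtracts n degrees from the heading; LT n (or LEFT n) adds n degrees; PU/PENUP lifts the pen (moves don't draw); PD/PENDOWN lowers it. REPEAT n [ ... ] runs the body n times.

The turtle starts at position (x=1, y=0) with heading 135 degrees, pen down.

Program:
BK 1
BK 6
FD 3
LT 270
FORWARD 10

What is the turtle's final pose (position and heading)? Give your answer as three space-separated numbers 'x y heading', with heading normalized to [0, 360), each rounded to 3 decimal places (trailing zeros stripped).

Answer: 10.899 4.243 45

Derivation:
Executing turtle program step by step:
Start: pos=(1,0), heading=135, pen down
BK 1: (1,0) -> (1.707,-0.707) [heading=135, draw]
BK 6: (1.707,-0.707) -> (5.95,-4.95) [heading=135, draw]
FD 3: (5.95,-4.95) -> (3.828,-2.828) [heading=135, draw]
LT 270: heading 135 -> 45
FD 10: (3.828,-2.828) -> (10.899,4.243) [heading=45, draw]
Final: pos=(10.899,4.243), heading=45, 4 segment(s) drawn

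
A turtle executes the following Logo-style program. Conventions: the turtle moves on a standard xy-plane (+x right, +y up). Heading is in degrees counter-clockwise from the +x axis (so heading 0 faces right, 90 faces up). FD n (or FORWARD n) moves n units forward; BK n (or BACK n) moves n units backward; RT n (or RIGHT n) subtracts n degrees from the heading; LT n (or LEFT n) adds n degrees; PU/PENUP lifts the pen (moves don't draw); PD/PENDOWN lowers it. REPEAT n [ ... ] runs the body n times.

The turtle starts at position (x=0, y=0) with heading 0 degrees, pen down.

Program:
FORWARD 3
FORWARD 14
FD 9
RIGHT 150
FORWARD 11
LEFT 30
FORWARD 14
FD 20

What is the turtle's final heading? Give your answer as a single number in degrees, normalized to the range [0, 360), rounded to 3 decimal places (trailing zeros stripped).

Answer: 240

Derivation:
Executing turtle program step by step:
Start: pos=(0,0), heading=0, pen down
FD 3: (0,0) -> (3,0) [heading=0, draw]
FD 14: (3,0) -> (17,0) [heading=0, draw]
FD 9: (17,0) -> (26,0) [heading=0, draw]
RT 150: heading 0 -> 210
FD 11: (26,0) -> (16.474,-5.5) [heading=210, draw]
LT 30: heading 210 -> 240
FD 14: (16.474,-5.5) -> (9.474,-17.624) [heading=240, draw]
FD 20: (9.474,-17.624) -> (-0.526,-34.945) [heading=240, draw]
Final: pos=(-0.526,-34.945), heading=240, 6 segment(s) drawn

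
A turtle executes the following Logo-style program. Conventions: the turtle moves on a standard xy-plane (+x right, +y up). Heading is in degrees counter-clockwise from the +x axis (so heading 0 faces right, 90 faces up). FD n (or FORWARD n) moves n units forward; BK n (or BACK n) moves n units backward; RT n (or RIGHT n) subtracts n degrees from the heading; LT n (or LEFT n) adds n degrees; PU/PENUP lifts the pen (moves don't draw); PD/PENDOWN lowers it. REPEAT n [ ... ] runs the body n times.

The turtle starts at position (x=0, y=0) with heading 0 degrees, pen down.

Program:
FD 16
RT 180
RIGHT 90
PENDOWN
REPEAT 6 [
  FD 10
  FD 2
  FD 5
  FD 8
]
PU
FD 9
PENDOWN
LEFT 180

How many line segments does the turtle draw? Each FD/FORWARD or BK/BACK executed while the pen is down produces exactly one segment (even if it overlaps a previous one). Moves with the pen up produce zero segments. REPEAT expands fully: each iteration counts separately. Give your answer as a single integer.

Answer: 25

Derivation:
Executing turtle program step by step:
Start: pos=(0,0), heading=0, pen down
FD 16: (0,0) -> (16,0) [heading=0, draw]
RT 180: heading 0 -> 180
RT 90: heading 180 -> 90
PD: pen down
REPEAT 6 [
  -- iteration 1/6 --
  FD 10: (16,0) -> (16,10) [heading=90, draw]
  FD 2: (16,10) -> (16,12) [heading=90, draw]
  FD 5: (16,12) -> (16,17) [heading=90, draw]
  FD 8: (16,17) -> (16,25) [heading=90, draw]
  -- iteration 2/6 --
  FD 10: (16,25) -> (16,35) [heading=90, draw]
  FD 2: (16,35) -> (16,37) [heading=90, draw]
  FD 5: (16,37) -> (16,42) [heading=90, draw]
  FD 8: (16,42) -> (16,50) [heading=90, draw]
  -- iteration 3/6 --
  FD 10: (16,50) -> (16,60) [heading=90, draw]
  FD 2: (16,60) -> (16,62) [heading=90, draw]
  FD 5: (16,62) -> (16,67) [heading=90, draw]
  FD 8: (16,67) -> (16,75) [heading=90, draw]
  -- iteration 4/6 --
  FD 10: (16,75) -> (16,85) [heading=90, draw]
  FD 2: (16,85) -> (16,87) [heading=90, draw]
  FD 5: (16,87) -> (16,92) [heading=90, draw]
  FD 8: (16,92) -> (16,100) [heading=90, draw]
  -- iteration 5/6 --
  FD 10: (16,100) -> (16,110) [heading=90, draw]
  FD 2: (16,110) -> (16,112) [heading=90, draw]
  FD 5: (16,112) -> (16,117) [heading=90, draw]
  FD 8: (16,117) -> (16,125) [heading=90, draw]
  -- iteration 6/6 --
  FD 10: (16,125) -> (16,135) [heading=90, draw]
  FD 2: (16,135) -> (16,137) [heading=90, draw]
  FD 5: (16,137) -> (16,142) [heading=90, draw]
  FD 8: (16,142) -> (16,150) [heading=90, draw]
]
PU: pen up
FD 9: (16,150) -> (16,159) [heading=90, move]
PD: pen down
LT 180: heading 90 -> 270
Final: pos=(16,159), heading=270, 25 segment(s) drawn
Segments drawn: 25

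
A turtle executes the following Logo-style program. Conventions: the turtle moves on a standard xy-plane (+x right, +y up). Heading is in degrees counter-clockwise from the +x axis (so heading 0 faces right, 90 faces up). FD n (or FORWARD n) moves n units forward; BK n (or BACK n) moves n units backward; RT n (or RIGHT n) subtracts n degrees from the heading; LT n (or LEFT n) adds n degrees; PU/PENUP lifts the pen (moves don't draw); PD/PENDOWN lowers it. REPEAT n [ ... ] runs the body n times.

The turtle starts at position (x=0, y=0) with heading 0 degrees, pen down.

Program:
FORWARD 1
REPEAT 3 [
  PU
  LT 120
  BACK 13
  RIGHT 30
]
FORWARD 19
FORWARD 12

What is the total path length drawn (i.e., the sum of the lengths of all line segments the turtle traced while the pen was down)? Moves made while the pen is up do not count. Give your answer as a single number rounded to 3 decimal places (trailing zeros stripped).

Executing turtle program step by step:
Start: pos=(0,0), heading=0, pen down
FD 1: (0,0) -> (1,0) [heading=0, draw]
REPEAT 3 [
  -- iteration 1/3 --
  PU: pen up
  LT 120: heading 0 -> 120
  BK 13: (1,0) -> (7.5,-11.258) [heading=120, move]
  RT 30: heading 120 -> 90
  -- iteration 2/3 --
  PU: pen up
  LT 120: heading 90 -> 210
  BK 13: (7.5,-11.258) -> (18.758,-4.758) [heading=210, move]
  RT 30: heading 210 -> 180
  -- iteration 3/3 --
  PU: pen up
  LT 120: heading 180 -> 300
  BK 13: (18.758,-4.758) -> (12.258,6.5) [heading=300, move]
  RT 30: heading 300 -> 270
]
FD 19: (12.258,6.5) -> (12.258,-12.5) [heading=270, move]
FD 12: (12.258,-12.5) -> (12.258,-24.5) [heading=270, move]
Final: pos=(12.258,-24.5), heading=270, 1 segment(s) drawn

Segment lengths:
  seg 1: (0,0) -> (1,0), length = 1
Total = 1

Answer: 1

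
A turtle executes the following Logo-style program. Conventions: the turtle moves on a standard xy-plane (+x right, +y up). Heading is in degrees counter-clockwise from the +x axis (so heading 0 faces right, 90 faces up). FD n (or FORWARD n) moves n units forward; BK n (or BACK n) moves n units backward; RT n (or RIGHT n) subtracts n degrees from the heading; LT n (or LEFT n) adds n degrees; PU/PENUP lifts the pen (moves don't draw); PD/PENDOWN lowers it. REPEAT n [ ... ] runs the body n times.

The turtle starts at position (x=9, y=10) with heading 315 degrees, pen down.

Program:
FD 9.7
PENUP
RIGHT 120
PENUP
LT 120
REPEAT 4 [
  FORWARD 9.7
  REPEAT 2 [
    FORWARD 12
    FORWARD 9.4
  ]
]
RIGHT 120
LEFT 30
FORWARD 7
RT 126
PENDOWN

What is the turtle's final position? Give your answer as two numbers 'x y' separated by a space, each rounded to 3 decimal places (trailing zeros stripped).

Answer: 159.402 -150.301

Derivation:
Executing turtle program step by step:
Start: pos=(9,10), heading=315, pen down
FD 9.7: (9,10) -> (15.859,3.141) [heading=315, draw]
PU: pen up
RT 120: heading 315 -> 195
PU: pen up
LT 120: heading 195 -> 315
REPEAT 4 [
  -- iteration 1/4 --
  FD 9.7: (15.859,3.141) -> (22.718,-3.718) [heading=315, move]
  REPEAT 2 [
    -- iteration 1/2 --
    FD 12: (22.718,-3.718) -> (31.203,-12.203) [heading=315, move]
    FD 9.4: (31.203,-12.203) -> (37.85,-18.85) [heading=315, move]
    -- iteration 2/2 --
    FD 12: (37.85,-18.85) -> (46.335,-27.335) [heading=315, move]
    FD 9.4: (46.335,-27.335) -> (52.982,-33.982) [heading=315, move]
  ]
  -- iteration 2/4 --
  FD 9.7: (52.982,-33.982) -> (59.841,-40.841) [heading=315, move]
  REPEAT 2 [
    -- iteration 1/2 --
    FD 12: (59.841,-40.841) -> (68.326,-49.326) [heading=315, move]
    FD 9.4: (68.326,-49.326) -> (74.973,-55.973) [heading=315, move]
    -- iteration 2/2 --
    FD 12: (74.973,-55.973) -> (83.458,-64.458) [heading=315, move]
    FD 9.4: (83.458,-64.458) -> (90.105,-71.105) [heading=315, move]
  ]
  -- iteration 3/4 --
  FD 9.7: (90.105,-71.105) -> (96.964,-77.964) [heading=315, move]
  REPEAT 2 [
    -- iteration 1/2 --
    FD 12: (96.964,-77.964) -> (105.449,-86.449) [heading=315, move]
    FD 9.4: (105.449,-86.449) -> (112.096,-93.096) [heading=315, move]
    -- iteration 2/2 --
    FD 12: (112.096,-93.096) -> (120.581,-101.581) [heading=315, move]
    FD 9.4: (120.581,-101.581) -> (127.228,-108.228) [heading=315, move]
  ]
  -- iteration 4/4 --
  FD 9.7: (127.228,-108.228) -> (134.087,-115.087) [heading=315, move]
  REPEAT 2 [
    -- iteration 1/2 --
    FD 12: (134.087,-115.087) -> (142.572,-123.572) [heading=315, move]
    FD 9.4: (142.572,-123.572) -> (149.219,-130.219) [heading=315, move]
    -- iteration 2/2 --
    FD 12: (149.219,-130.219) -> (157.705,-138.705) [heading=315, move]
    FD 9.4: (157.705,-138.705) -> (164.351,-145.351) [heading=315, move]
  ]
]
RT 120: heading 315 -> 195
LT 30: heading 195 -> 225
FD 7: (164.351,-145.351) -> (159.402,-150.301) [heading=225, move]
RT 126: heading 225 -> 99
PD: pen down
Final: pos=(159.402,-150.301), heading=99, 1 segment(s) drawn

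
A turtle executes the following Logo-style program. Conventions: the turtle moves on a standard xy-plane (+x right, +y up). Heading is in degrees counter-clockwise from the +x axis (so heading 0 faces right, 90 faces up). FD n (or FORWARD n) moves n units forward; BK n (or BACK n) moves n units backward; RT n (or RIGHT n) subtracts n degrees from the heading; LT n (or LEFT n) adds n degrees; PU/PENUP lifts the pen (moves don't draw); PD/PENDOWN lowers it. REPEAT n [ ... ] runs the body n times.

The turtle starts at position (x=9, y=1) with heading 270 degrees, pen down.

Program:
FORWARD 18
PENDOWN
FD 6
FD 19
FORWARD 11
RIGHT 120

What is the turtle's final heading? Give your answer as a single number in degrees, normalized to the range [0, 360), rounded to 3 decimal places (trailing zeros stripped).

Answer: 150

Derivation:
Executing turtle program step by step:
Start: pos=(9,1), heading=270, pen down
FD 18: (9,1) -> (9,-17) [heading=270, draw]
PD: pen down
FD 6: (9,-17) -> (9,-23) [heading=270, draw]
FD 19: (9,-23) -> (9,-42) [heading=270, draw]
FD 11: (9,-42) -> (9,-53) [heading=270, draw]
RT 120: heading 270 -> 150
Final: pos=(9,-53), heading=150, 4 segment(s) drawn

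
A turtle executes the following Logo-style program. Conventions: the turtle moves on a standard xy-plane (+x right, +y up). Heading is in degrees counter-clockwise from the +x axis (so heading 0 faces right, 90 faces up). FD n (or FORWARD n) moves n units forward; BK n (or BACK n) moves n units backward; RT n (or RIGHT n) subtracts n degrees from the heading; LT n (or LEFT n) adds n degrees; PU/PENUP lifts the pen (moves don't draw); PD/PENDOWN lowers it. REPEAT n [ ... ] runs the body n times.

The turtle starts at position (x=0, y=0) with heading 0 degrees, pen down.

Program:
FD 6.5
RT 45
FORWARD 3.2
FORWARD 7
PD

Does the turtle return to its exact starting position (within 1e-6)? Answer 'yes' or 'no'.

Answer: no

Derivation:
Executing turtle program step by step:
Start: pos=(0,0), heading=0, pen down
FD 6.5: (0,0) -> (6.5,0) [heading=0, draw]
RT 45: heading 0 -> 315
FD 3.2: (6.5,0) -> (8.763,-2.263) [heading=315, draw]
FD 7: (8.763,-2.263) -> (13.712,-7.212) [heading=315, draw]
PD: pen down
Final: pos=(13.712,-7.212), heading=315, 3 segment(s) drawn

Start position: (0, 0)
Final position: (13.712, -7.212)
Distance = 15.494; >= 1e-6 -> NOT closed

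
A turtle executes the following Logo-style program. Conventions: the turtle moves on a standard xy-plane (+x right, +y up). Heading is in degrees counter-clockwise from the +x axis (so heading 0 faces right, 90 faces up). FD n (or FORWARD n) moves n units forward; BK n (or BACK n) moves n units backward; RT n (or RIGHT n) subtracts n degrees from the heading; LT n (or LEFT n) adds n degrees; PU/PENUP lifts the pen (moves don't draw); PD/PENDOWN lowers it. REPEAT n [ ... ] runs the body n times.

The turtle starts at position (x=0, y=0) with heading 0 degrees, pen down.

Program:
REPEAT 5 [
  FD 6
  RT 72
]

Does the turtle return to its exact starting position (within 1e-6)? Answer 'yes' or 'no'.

Executing turtle program step by step:
Start: pos=(0,0), heading=0, pen down
REPEAT 5 [
  -- iteration 1/5 --
  FD 6: (0,0) -> (6,0) [heading=0, draw]
  RT 72: heading 0 -> 288
  -- iteration 2/5 --
  FD 6: (6,0) -> (7.854,-5.706) [heading=288, draw]
  RT 72: heading 288 -> 216
  -- iteration 3/5 --
  FD 6: (7.854,-5.706) -> (3,-9.233) [heading=216, draw]
  RT 72: heading 216 -> 144
  -- iteration 4/5 --
  FD 6: (3,-9.233) -> (-1.854,-5.706) [heading=144, draw]
  RT 72: heading 144 -> 72
  -- iteration 5/5 --
  FD 6: (-1.854,-5.706) -> (0,0) [heading=72, draw]
  RT 72: heading 72 -> 0
]
Final: pos=(0,0), heading=0, 5 segment(s) drawn

Start position: (0, 0)
Final position: (0, 0)
Distance = 0; < 1e-6 -> CLOSED

Answer: yes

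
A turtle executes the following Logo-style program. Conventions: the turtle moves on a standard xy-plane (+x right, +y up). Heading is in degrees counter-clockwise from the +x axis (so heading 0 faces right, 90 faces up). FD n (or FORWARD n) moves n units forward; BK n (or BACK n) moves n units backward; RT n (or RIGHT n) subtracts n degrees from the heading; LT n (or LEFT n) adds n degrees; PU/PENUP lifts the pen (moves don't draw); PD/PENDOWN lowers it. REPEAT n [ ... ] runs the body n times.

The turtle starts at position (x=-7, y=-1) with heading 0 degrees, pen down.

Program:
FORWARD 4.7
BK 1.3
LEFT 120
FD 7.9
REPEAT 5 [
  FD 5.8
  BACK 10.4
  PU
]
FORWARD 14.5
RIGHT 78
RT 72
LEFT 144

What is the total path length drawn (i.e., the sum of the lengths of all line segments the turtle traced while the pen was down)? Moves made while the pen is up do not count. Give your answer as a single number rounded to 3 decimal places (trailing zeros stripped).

Answer: 30.1

Derivation:
Executing turtle program step by step:
Start: pos=(-7,-1), heading=0, pen down
FD 4.7: (-7,-1) -> (-2.3,-1) [heading=0, draw]
BK 1.3: (-2.3,-1) -> (-3.6,-1) [heading=0, draw]
LT 120: heading 0 -> 120
FD 7.9: (-3.6,-1) -> (-7.55,5.842) [heading=120, draw]
REPEAT 5 [
  -- iteration 1/5 --
  FD 5.8: (-7.55,5.842) -> (-10.45,10.865) [heading=120, draw]
  BK 10.4: (-10.45,10.865) -> (-5.25,1.858) [heading=120, draw]
  PU: pen up
  -- iteration 2/5 --
  FD 5.8: (-5.25,1.858) -> (-8.15,6.881) [heading=120, move]
  BK 10.4: (-8.15,6.881) -> (-2.95,-2.126) [heading=120, move]
  PU: pen up
  -- iteration 3/5 --
  FD 5.8: (-2.95,-2.126) -> (-5.85,2.897) [heading=120, move]
  BK 10.4: (-5.85,2.897) -> (-0.65,-6.11) [heading=120, move]
  PU: pen up
  -- iteration 4/5 --
  FD 5.8: (-0.65,-6.11) -> (-3.55,-1.087) [heading=120, move]
  BK 10.4: (-3.55,-1.087) -> (1.65,-10.093) [heading=120, move]
  PU: pen up
  -- iteration 5/5 --
  FD 5.8: (1.65,-10.093) -> (-1.25,-5.07) [heading=120, move]
  BK 10.4: (-1.25,-5.07) -> (3.95,-14.077) [heading=120, move]
  PU: pen up
]
FD 14.5: (3.95,-14.077) -> (-3.3,-1.52) [heading=120, move]
RT 78: heading 120 -> 42
RT 72: heading 42 -> 330
LT 144: heading 330 -> 114
Final: pos=(-3.3,-1.52), heading=114, 5 segment(s) drawn

Segment lengths:
  seg 1: (-7,-1) -> (-2.3,-1), length = 4.7
  seg 2: (-2.3,-1) -> (-3.6,-1), length = 1.3
  seg 3: (-3.6,-1) -> (-7.55,5.842), length = 7.9
  seg 4: (-7.55,5.842) -> (-10.45,10.865), length = 5.8
  seg 5: (-10.45,10.865) -> (-5.25,1.858), length = 10.4
Total = 30.1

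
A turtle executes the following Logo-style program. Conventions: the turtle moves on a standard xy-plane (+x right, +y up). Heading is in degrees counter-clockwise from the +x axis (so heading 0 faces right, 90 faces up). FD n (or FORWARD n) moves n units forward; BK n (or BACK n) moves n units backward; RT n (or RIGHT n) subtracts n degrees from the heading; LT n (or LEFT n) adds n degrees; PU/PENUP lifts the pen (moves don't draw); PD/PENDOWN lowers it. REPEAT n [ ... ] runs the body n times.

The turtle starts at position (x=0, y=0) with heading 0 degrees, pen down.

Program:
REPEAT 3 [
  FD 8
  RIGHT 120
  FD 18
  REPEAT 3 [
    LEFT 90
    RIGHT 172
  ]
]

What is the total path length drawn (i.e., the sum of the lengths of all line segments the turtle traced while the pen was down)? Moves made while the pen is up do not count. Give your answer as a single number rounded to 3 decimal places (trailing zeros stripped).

Answer: 78

Derivation:
Executing turtle program step by step:
Start: pos=(0,0), heading=0, pen down
REPEAT 3 [
  -- iteration 1/3 --
  FD 8: (0,0) -> (8,0) [heading=0, draw]
  RT 120: heading 0 -> 240
  FD 18: (8,0) -> (-1,-15.588) [heading=240, draw]
  REPEAT 3 [
    -- iteration 1/3 --
    LT 90: heading 240 -> 330
    RT 172: heading 330 -> 158
    -- iteration 2/3 --
    LT 90: heading 158 -> 248
    RT 172: heading 248 -> 76
    -- iteration 3/3 --
    LT 90: heading 76 -> 166
    RT 172: heading 166 -> 354
  ]
  -- iteration 2/3 --
  FD 8: (-1,-15.588) -> (6.956,-16.425) [heading=354, draw]
  RT 120: heading 354 -> 234
  FD 18: (6.956,-16.425) -> (-3.624,-30.987) [heading=234, draw]
  REPEAT 3 [
    -- iteration 1/3 --
    LT 90: heading 234 -> 324
    RT 172: heading 324 -> 152
    -- iteration 2/3 --
    LT 90: heading 152 -> 242
    RT 172: heading 242 -> 70
    -- iteration 3/3 --
    LT 90: heading 70 -> 160
    RT 172: heading 160 -> 348
  ]
  -- iteration 3/3 --
  FD 8: (-3.624,-30.987) -> (4.201,-32.65) [heading=348, draw]
  RT 120: heading 348 -> 228
  FD 18: (4.201,-32.65) -> (-7.843,-46.027) [heading=228, draw]
  REPEAT 3 [
    -- iteration 1/3 --
    LT 90: heading 228 -> 318
    RT 172: heading 318 -> 146
    -- iteration 2/3 --
    LT 90: heading 146 -> 236
    RT 172: heading 236 -> 64
    -- iteration 3/3 --
    LT 90: heading 64 -> 154
    RT 172: heading 154 -> 342
  ]
]
Final: pos=(-7.843,-46.027), heading=342, 6 segment(s) drawn

Segment lengths:
  seg 1: (0,0) -> (8,0), length = 8
  seg 2: (8,0) -> (-1,-15.588), length = 18
  seg 3: (-1,-15.588) -> (6.956,-16.425), length = 8
  seg 4: (6.956,-16.425) -> (-3.624,-30.987), length = 18
  seg 5: (-3.624,-30.987) -> (4.201,-32.65), length = 8
  seg 6: (4.201,-32.65) -> (-7.843,-46.027), length = 18
Total = 78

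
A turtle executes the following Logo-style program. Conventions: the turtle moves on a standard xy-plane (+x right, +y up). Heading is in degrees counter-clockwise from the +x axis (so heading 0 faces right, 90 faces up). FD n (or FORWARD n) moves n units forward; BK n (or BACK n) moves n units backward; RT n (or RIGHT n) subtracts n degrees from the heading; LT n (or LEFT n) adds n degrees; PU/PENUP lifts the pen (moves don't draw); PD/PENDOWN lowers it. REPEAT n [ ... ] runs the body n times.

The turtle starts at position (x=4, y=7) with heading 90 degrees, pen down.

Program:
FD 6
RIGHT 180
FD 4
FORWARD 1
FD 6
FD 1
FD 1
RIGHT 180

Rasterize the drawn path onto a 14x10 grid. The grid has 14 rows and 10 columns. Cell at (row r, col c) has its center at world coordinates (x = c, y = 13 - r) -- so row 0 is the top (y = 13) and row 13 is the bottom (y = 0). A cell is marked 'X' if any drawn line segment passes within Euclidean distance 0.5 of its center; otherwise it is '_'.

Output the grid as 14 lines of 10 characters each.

Segment 0: (4,7) -> (4,13)
Segment 1: (4,13) -> (4,9)
Segment 2: (4,9) -> (4,8)
Segment 3: (4,8) -> (4,2)
Segment 4: (4,2) -> (4,1)
Segment 5: (4,1) -> (4,0)

Answer: ____X_____
____X_____
____X_____
____X_____
____X_____
____X_____
____X_____
____X_____
____X_____
____X_____
____X_____
____X_____
____X_____
____X_____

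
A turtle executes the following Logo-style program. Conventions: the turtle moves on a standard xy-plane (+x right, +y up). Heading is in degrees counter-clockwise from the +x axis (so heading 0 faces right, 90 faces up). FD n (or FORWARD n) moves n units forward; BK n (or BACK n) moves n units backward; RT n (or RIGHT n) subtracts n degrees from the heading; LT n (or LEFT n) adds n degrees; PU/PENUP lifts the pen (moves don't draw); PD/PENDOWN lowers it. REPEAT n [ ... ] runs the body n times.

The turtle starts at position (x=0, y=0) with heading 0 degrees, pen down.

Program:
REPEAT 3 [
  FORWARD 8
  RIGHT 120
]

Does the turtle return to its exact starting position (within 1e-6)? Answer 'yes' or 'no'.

Executing turtle program step by step:
Start: pos=(0,0), heading=0, pen down
REPEAT 3 [
  -- iteration 1/3 --
  FD 8: (0,0) -> (8,0) [heading=0, draw]
  RT 120: heading 0 -> 240
  -- iteration 2/3 --
  FD 8: (8,0) -> (4,-6.928) [heading=240, draw]
  RT 120: heading 240 -> 120
  -- iteration 3/3 --
  FD 8: (4,-6.928) -> (0,0) [heading=120, draw]
  RT 120: heading 120 -> 0
]
Final: pos=(0,0), heading=0, 3 segment(s) drawn

Start position: (0, 0)
Final position: (0, 0)
Distance = 0; < 1e-6 -> CLOSED

Answer: yes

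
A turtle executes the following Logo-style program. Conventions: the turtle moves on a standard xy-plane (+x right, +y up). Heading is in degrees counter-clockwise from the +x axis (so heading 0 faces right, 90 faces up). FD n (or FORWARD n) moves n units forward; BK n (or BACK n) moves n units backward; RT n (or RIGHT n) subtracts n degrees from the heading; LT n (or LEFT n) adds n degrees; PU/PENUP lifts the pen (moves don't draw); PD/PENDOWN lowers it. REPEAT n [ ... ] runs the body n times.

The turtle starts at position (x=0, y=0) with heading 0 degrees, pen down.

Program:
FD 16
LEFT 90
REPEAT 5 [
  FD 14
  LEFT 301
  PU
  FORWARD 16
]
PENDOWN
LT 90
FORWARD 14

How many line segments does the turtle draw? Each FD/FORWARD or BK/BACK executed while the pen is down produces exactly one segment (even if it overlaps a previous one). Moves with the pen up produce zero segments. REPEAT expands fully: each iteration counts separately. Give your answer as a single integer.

Executing turtle program step by step:
Start: pos=(0,0), heading=0, pen down
FD 16: (0,0) -> (16,0) [heading=0, draw]
LT 90: heading 0 -> 90
REPEAT 5 [
  -- iteration 1/5 --
  FD 14: (16,0) -> (16,14) [heading=90, draw]
  LT 301: heading 90 -> 31
  PU: pen up
  FD 16: (16,14) -> (29.715,22.241) [heading=31, move]
  -- iteration 2/5 --
  FD 14: (29.715,22.241) -> (41.715,29.451) [heading=31, move]
  LT 301: heading 31 -> 332
  PU: pen up
  FD 16: (41.715,29.451) -> (55.842,21.94) [heading=332, move]
  -- iteration 3/5 --
  FD 14: (55.842,21.94) -> (68.203,15.367) [heading=332, move]
  LT 301: heading 332 -> 273
  PU: pen up
  FD 16: (68.203,15.367) -> (69.041,-0.611) [heading=273, move]
  -- iteration 4/5 --
  FD 14: (69.041,-0.611) -> (69.774,-14.592) [heading=273, move]
  LT 301: heading 273 -> 214
  PU: pen up
  FD 16: (69.774,-14.592) -> (56.509,-23.539) [heading=214, move]
  -- iteration 5/5 --
  FD 14: (56.509,-23.539) -> (44.902,-31.368) [heading=214, move]
  LT 301: heading 214 -> 155
  PU: pen up
  FD 16: (44.902,-31.368) -> (30.401,-24.606) [heading=155, move]
]
PD: pen down
LT 90: heading 155 -> 245
FD 14: (30.401,-24.606) -> (24.485,-37.294) [heading=245, draw]
Final: pos=(24.485,-37.294), heading=245, 3 segment(s) drawn
Segments drawn: 3

Answer: 3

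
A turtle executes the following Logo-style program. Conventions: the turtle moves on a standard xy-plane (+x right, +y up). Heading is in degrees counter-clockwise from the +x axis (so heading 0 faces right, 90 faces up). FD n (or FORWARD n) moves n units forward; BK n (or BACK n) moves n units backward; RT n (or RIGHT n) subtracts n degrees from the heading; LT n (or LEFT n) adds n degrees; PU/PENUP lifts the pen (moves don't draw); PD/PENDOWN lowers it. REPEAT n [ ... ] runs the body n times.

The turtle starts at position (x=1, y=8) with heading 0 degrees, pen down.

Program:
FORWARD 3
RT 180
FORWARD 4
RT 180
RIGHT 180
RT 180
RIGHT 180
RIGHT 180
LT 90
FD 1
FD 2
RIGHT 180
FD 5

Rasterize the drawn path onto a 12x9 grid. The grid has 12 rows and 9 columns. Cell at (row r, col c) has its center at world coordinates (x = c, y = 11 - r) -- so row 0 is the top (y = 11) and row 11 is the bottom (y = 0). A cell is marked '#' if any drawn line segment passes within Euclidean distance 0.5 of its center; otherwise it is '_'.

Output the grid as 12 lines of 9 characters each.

Answer: #________
#________
#________
#####____
#________
#________
_________
_________
_________
_________
_________
_________

Derivation:
Segment 0: (1,8) -> (4,8)
Segment 1: (4,8) -> (0,8)
Segment 2: (0,8) -> (0,9)
Segment 3: (0,9) -> (0,11)
Segment 4: (0,11) -> (-0,6)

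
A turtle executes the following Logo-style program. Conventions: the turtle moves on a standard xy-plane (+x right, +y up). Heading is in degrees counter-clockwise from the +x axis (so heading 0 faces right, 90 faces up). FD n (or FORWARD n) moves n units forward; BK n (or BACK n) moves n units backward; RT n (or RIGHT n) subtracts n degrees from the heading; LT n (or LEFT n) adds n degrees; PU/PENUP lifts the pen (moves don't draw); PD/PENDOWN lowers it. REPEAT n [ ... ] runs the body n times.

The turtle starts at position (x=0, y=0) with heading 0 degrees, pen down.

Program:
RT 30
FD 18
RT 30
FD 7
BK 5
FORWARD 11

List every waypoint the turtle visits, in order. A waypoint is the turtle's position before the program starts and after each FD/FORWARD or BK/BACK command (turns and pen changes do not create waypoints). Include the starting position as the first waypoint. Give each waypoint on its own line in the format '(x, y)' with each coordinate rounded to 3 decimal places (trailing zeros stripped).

Answer: (0, 0)
(15.588, -9)
(19.088, -15.062)
(16.588, -10.732)
(22.088, -20.258)

Derivation:
Executing turtle program step by step:
Start: pos=(0,0), heading=0, pen down
RT 30: heading 0 -> 330
FD 18: (0,0) -> (15.588,-9) [heading=330, draw]
RT 30: heading 330 -> 300
FD 7: (15.588,-9) -> (19.088,-15.062) [heading=300, draw]
BK 5: (19.088,-15.062) -> (16.588,-10.732) [heading=300, draw]
FD 11: (16.588,-10.732) -> (22.088,-20.258) [heading=300, draw]
Final: pos=(22.088,-20.258), heading=300, 4 segment(s) drawn
Waypoints (5 total):
(0, 0)
(15.588, -9)
(19.088, -15.062)
(16.588, -10.732)
(22.088, -20.258)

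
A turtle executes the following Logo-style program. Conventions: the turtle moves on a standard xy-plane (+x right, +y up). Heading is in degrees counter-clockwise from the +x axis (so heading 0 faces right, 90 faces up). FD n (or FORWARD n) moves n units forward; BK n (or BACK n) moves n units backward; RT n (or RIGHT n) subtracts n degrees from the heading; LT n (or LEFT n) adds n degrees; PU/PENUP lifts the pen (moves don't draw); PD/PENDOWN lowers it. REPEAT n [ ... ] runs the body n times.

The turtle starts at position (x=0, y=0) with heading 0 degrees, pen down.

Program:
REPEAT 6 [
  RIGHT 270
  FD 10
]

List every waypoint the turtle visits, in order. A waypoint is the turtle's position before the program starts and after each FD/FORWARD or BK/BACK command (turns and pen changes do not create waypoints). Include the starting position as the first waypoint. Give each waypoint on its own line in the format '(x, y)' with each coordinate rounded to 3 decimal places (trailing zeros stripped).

Answer: (0, 0)
(0, 10)
(-10, 10)
(-10, 0)
(0, 0)
(0, 10)
(-10, 10)

Derivation:
Executing turtle program step by step:
Start: pos=(0,0), heading=0, pen down
REPEAT 6 [
  -- iteration 1/6 --
  RT 270: heading 0 -> 90
  FD 10: (0,0) -> (0,10) [heading=90, draw]
  -- iteration 2/6 --
  RT 270: heading 90 -> 180
  FD 10: (0,10) -> (-10,10) [heading=180, draw]
  -- iteration 3/6 --
  RT 270: heading 180 -> 270
  FD 10: (-10,10) -> (-10,0) [heading=270, draw]
  -- iteration 4/6 --
  RT 270: heading 270 -> 0
  FD 10: (-10,0) -> (0,0) [heading=0, draw]
  -- iteration 5/6 --
  RT 270: heading 0 -> 90
  FD 10: (0,0) -> (0,10) [heading=90, draw]
  -- iteration 6/6 --
  RT 270: heading 90 -> 180
  FD 10: (0,10) -> (-10,10) [heading=180, draw]
]
Final: pos=(-10,10), heading=180, 6 segment(s) drawn
Waypoints (7 total):
(0, 0)
(0, 10)
(-10, 10)
(-10, 0)
(0, 0)
(0, 10)
(-10, 10)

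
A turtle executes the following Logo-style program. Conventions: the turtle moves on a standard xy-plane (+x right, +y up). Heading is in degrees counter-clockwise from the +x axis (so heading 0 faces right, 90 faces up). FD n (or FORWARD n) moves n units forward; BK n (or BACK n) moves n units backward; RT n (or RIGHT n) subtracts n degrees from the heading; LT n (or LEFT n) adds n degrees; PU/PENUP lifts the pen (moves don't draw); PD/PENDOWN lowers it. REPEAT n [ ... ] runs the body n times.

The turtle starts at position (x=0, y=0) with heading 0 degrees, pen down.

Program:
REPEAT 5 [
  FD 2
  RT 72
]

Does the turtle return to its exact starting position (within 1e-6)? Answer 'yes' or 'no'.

Executing turtle program step by step:
Start: pos=(0,0), heading=0, pen down
REPEAT 5 [
  -- iteration 1/5 --
  FD 2: (0,0) -> (2,0) [heading=0, draw]
  RT 72: heading 0 -> 288
  -- iteration 2/5 --
  FD 2: (2,0) -> (2.618,-1.902) [heading=288, draw]
  RT 72: heading 288 -> 216
  -- iteration 3/5 --
  FD 2: (2.618,-1.902) -> (1,-3.078) [heading=216, draw]
  RT 72: heading 216 -> 144
  -- iteration 4/5 --
  FD 2: (1,-3.078) -> (-0.618,-1.902) [heading=144, draw]
  RT 72: heading 144 -> 72
  -- iteration 5/5 --
  FD 2: (-0.618,-1.902) -> (0,0) [heading=72, draw]
  RT 72: heading 72 -> 0
]
Final: pos=(0,0), heading=0, 5 segment(s) drawn

Start position: (0, 0)
Final position: (0, 0)
Distance = 0; < 1e-6 -> CLOSED

Answer: yes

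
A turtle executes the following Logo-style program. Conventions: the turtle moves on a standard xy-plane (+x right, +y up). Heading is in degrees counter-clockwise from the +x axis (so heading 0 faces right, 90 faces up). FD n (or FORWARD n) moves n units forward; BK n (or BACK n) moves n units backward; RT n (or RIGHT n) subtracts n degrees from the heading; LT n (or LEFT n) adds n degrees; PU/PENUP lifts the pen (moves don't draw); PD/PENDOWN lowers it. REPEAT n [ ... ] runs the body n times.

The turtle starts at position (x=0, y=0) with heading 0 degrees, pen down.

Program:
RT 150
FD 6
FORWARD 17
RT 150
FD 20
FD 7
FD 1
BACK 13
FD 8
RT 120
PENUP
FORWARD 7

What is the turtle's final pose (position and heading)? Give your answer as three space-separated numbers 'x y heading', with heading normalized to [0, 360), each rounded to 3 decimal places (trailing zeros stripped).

Executing turtle program step by step:
Start: pos=(0,0), heading=0, pen down
RT 150: heading 0 -> 210
FD 6: (0,0) -> (-5.196,-3) [heading=210, draw]
FD 17: (-5.196,-3) -> (-19.919,-11.5) [heading=210, draw]
RT 150: heading 210 -> 60
FD 20: (-19.919,-11.5) -> (-9.919,5.821) [heading=60, draw]
FD 7: (-9.919,5.821) -> (-6.419,11.883) [heading=60, draw]
FD 1: (-6.419,11.883) -> (-5.919,12.749) [heading=60, draw]
BK 13: (-5.919,12.749) -> (-12.419,1.49) [heading=60, draw]
FD 8: (-12.419,1.49) -> (-8.419,8.419) [heading=60, draw]
RT 120: heading 60 -> 300
PU: pen up
FD 7: (-8.419,8.419) -> (-4.919,2.356) [heading=300, move]
Final: pos=(-4.919,2.356), heading=300, 7 segment(s) drawn

Answer: -4.919 2.356 300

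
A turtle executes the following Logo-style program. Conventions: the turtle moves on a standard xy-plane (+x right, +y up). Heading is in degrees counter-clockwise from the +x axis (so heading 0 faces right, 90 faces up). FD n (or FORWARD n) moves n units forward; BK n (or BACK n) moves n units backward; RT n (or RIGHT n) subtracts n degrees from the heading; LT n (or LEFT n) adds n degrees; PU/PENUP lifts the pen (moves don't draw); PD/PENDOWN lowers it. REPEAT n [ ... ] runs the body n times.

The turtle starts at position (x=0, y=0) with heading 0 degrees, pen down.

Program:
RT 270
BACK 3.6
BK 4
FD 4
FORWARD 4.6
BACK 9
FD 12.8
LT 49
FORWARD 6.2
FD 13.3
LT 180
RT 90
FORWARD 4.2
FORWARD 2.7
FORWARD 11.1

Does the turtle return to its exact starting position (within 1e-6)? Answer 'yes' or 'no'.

Answer: no

Derivation:
Executing turtle program step by step:
Start: pos=(0,0), heading=0, pen down
RT 270: heading 0 -> 90
BK 3.6: (0,0) -> (0,-3.6) [heading=90, draw]
BK 4: (0,-3.6) -> (0,-7.6) [heading=90, draw]
FD 4: (0,-7.6) -> (0,-3.6) [heading=90, draw]
FD 4.6: (0,-3.6) -> (0,1) [heading=90, draw]
BK 9: (0,1) -> (0,-8) [heading=90, draw]
FD 12.8: (0,-8) -> (0,4.8) [heading=90, draw]
LT 49: heading 90 -> 139
FD 6.2: (0,4.8) -> (-4.679,8.868) [heading=139, draw]
FD 13.3: (-4.679,8.868) -> (-14.717,17.593) [heading=139, draw]
LT 180: heading 139 -> 319
RT 90: heading 319 -> 229
FD 4.2: (-14.717,17.593) -> (-17.472,14.423) [heading=229, draw]
FD 2.7: (-17.472,14.423) -> (-19.244,12.386) [heading=229, draw]
FD 11.1: (-19.244,12.386) -> (-26.526,4.008) [heading=229, draw]
Final: pos=(-26.526,4.008), heading=229, 11 segment(s) drawn

Start position: (0, 0)
Final position: (-26.526, 4.008)
Distance = 26.827; >= 1e-6 -> NOT closed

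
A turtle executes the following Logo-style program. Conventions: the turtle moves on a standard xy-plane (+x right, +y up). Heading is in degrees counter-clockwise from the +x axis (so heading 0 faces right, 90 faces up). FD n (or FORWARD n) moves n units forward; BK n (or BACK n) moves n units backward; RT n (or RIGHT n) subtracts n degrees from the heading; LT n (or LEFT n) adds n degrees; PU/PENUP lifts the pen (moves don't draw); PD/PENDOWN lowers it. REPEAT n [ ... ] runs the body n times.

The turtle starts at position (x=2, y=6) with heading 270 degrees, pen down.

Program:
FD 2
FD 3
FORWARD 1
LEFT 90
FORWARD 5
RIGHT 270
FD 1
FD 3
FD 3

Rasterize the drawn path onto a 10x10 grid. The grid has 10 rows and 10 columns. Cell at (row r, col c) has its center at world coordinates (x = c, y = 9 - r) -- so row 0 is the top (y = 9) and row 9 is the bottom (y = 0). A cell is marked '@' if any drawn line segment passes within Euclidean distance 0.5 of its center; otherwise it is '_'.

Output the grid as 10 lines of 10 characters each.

Answer: __________
__________
_______@__
__@____@__
__@____@__
__@____@__
__@____@__
__@____@__
__@____@__
__@@@@@@__

Derivation:
Segment 0: (2,6) -> (2,4)
Segment 1: (2,4) -> (2,1)
Segment 2: (2,1) -> (2,0)
Segment 3: (2,0) -> (7,-0)
Segment 4: (7,-0) -> (7,1)
Segment 5: (7,1) -> (7,4)
Segment 6: (7,4) -> (7,7)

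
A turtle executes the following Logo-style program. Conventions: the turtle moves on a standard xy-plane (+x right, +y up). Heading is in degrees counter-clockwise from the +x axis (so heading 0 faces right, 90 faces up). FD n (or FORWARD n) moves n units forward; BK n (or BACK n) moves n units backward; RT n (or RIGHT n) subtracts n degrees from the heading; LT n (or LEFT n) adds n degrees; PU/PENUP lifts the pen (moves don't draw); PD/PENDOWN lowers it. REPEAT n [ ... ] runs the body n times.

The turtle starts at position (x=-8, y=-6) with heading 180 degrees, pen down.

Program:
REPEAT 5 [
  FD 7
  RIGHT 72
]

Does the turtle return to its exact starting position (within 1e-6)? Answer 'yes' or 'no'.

Answer: yes

Derivation:
Executing turtle program step by step:
Start: pos=(-8,-6), heading=180, pen down
REPEAT 5 [
  -- iteration 1/5 --
  FD 7: (-8,-6) -> (-15,-6) [heading=180, draw]
  RT 72: heading 180 -> 108
  -- iteration 2/5 --
  FD 7: (-15,-6) -> (-17.163,0.657) [heading=108, draw]
  RT 72: heading 108 -> 36
  -- iteration 3/5 --
  FD 7: (-17.163,0.657) -> (-11.5,4.772) [heading=36, draw]
  RT 72: heading 36 -> 324
  -- iteration 4/5 --
  FD 7: (-11.5,4.772) -> (-5.837,0.657) [heading=324, draw]
  RT 72: heading 324 -> 252
  -- iteration 5/5 --
  FD 7: (-5.837,0.657) -> (-8,-6) [heading=252, draw]
  RT 72: heading 252 -> 180
]
Final: pos=(-8,-6), heading=180, 5 segment(s) drawn

Start position: (-8, -6)
Final position: (-8, -6)
Distance = 0; < 1e-6 -> CLOSED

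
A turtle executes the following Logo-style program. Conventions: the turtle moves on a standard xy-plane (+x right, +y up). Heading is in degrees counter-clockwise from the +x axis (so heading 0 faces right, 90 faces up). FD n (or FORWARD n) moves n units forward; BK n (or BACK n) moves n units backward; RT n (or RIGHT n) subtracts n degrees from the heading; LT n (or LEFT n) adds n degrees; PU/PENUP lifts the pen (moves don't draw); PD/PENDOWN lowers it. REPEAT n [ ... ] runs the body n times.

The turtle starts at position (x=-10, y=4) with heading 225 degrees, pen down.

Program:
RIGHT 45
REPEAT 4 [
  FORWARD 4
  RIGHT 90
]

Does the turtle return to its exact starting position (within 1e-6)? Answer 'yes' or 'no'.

Executing turtle program step by step:
Start: pos=(-10,4), heading=225, pen down
RT 45: heading 225 -> 180
REPEAT 4 [
  -- iteration 1/4 --
  FD 4: (-10,4) -> (-14,4) [heading=180, draw]
  RT 90: heading 180 -> 90
  -- iteration 2/4 --
  FD 4: (-14,4) -> (-14,8) [heading=90, draw]
  RT 90: heading 90 -> 0
  -- iteration 3/4 --
  FD 4: (-14,8) -> (-10,8) [heading=0, draw]
  RT 90: heading 0 -> 270
  -- iteration 4/4 --
  FD 4: (-10,8) -> (-10,4) [heading=270, draw]
  RT 90: heading 270 -> 180
]
Final: pos=(-10,4), heading=180, 4 segment(s) drawn

Start position: (-10, 4)
Final position: (-10, 4)
Distance = 0; < 1e-6 -> CLOSED

Answer: yes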